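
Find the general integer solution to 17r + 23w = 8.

Step 1: Compute gcd(17, 23) = 1.
Since 1 divides 8, solutions exist.

Step 2: Find a particular solution using extended Euclidean algorithm.
We get r₀ = -32, w₀ = 24.
Check: 17*-32 + 23*24 = 8 = 8 ✓

Step 3: Write the general solution.
r = -32 + (23/1)t = -32 + 23t
w = 24 - (17/1)t = 24 - 17t
for any integer t.

r = -32 + 23t, w = 24 - 17t for integer t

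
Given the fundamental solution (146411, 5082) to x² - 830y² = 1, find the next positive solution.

Solutions to x² - Dy² = 1 are generated by powers of (x₀ + y₀√D).
The next solution satisfies x₁ + y₁√830 = (x₀ + y₀√830)², giving:
x₁ = x₀² + 830y₀² = 146411² + 830·5082² = 21436180921 + 21436180920 = 42872361841
y₁ = 2x₀y₀ = 2·146411·5082 = 1488121404

Verify: 42872361841² - 830·1488121404² = 1838039409825632909281 - 1838039409825632909280 = 1 ✓

x = 42872361841, y = 1488121404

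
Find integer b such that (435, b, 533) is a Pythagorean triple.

b² = c² - a² = 533² - 435² = 284089 - 189225 = 94864
b = sqrt(94864) = 308

308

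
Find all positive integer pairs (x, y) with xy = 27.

The positive divisors of 27 are: 1, 3, 9, 27.
Each divisor d gives the pair (d, 27/d):
(1, 27), (3, 9), (9, 3), (27, 1)

(1, 27), (3, 9), (9, 3), (27, 1)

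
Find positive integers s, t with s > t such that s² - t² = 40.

Factor: s² - t² = (s+t)(s-t) = 40.
We need two factors of 40 with the same parity.
Use s+t = 20 and s-t = 2 (product 20·2 = 40).
Adding: 2s = 22, so s = 11.
Subtracting: 2t = 18, so t = 9.
Check: 11² - 9² = 121 - 81 = 40 ✓

s = 11, t = 9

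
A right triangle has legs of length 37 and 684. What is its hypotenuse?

c² = a² + b² = 37² + 684² = 1369 + 467856 = 469225
c = 685

685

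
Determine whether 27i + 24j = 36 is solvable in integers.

Step 1: Compute gcd(27, 24).
gcd(27, 24) = 3

Step 2: Check divisibility.
Does 3 divide 36? 36 = 3 x 12, so yes.

By the theorem on linear Diophantine equations, 27i + 24j = 36 has integer solutions if and only if gcd(27, 24) divides 36. Since 3 | 36, solutions exist.

Yes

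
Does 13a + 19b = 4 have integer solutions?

Step 1: Compute gcd(13, 19).
gcd(13, 19) = 1

Step 2: Check divisibility.
Does 1 divide 4? 4 = 1 x 4, so yes.

By the theorem on linear Diophantine equations, 13a + 19b = 4 has integer solutions if and only if gcd(13, 19) divides 4. Since 1 | 4, solutions exist.

Yes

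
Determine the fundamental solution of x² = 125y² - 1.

We need x² = 125y² - 1. Try successive y:
y = 1: x² = 125·1² - 1 = 124, not a perfect square
y = 2: x² = 125·2² - 1 = 499, not a perfect square
y = 3: x² = 125·3² - 1 = 1124, not a perfect square
...
y = 61: x² = 125·61² - 1 = 465124 = 682² ✓
Check: 682² - 125·61² = 465124 - 465125 = -1 ✓

x = 682, y = 61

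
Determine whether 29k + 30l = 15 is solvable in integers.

Step 1: Compute gcd(29, 30).
gcd(29, 30) = 1

Step 2: Check divisibility.
Does 1 divide 15? 15 = 1 x 15, so yes.

By the theorem on linear Diophantine equations, 29k + 30l = 15 has integer solutions if and only if gcd(29, 30) divides 15. Since 1 | 15, solutions exist.

Yes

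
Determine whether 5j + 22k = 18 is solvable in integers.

Step 1: Compute gcd(5, 22).
gcd(5, 22) = 1

Step 2: Check divisibility.
Does 1 divide 18? 18 = 1 x 18, so yes.

By the theorem on linear Diophantine equations, 5j + 22k = 18 has integer solutions if and only if gcd(5, 22) divides 18. Since 1 | 18, solutions exist.

Yes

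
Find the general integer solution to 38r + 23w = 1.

Step 1: Compute gcd(38, 23) = 1.
Since 1 divides 1, solutions exist.

Step 2: Find a particular solution using extended Euclidean algorithm.
We get r₀ = -3, w₀ = 5.
Check: 38*-3 + 23*5 = 1 = 1 ✓

Step 3: Write the general solution.
r = -3 + (23/1)t = -3 + 23t
w = 5 - (38/1)t = 5 - 38t
for any integer t.

r = -3 + 23t, w = 5 - 38t for integer t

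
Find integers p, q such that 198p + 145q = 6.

Step 1: Check solvability.
gcd(198, 145) = 1
Since 1 divides 6, solutions exist.

Step 2: Apply extended Euclidean algorithm to find gcd.
We find integers such that 198*x0 + 145*y0 = 1

Step 3: Scale the particular solution.
Multiply by 6/1 = 6:
p = 312, q = -426

Step 4: Verify.
198*(312) + 145*(-426) = 6 = 6 ✓

p = 312, q = -426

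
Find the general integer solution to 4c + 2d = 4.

Step 1: Compute gcd(4, 2) = 2.
Since 2 divides 4, solutions exist.

Step 2: Find a particular solution using extended Euclidean algorithm.
We get c₀ = 0, d₀ = 2.
Check: 4*0 + 2*2 = 4 = 4 ✓

Step 3: Write the general solution.
c = 0 + (2/2)t = 0 + 1t
d = 2 - (4/2)t = 2 - 2t
for any integer t.

c = 0 + 1t, d = 2 - 2t for integer t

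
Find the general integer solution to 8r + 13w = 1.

Step 1: Compute gcd(8, 13) = 1.
Since 1 divides 1, solutions exist.

Step 2: Find a particular solution using extended Euclidean algorithm.
We get r₀ = 5, w₀ = -3.
Check: 8*5 + 13*-3 = 1 = 1 ✓

Step 3: Write the general solution.
r = 5 + (13/1)t = 5 + 13t
w = -3 - (8/1)t = -3 - 8t
for any integer t.

r = 5 + 13t, w = -3 - 8t for integer t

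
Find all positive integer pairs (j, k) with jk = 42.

The positive divisors of 42 are: 1, 2, 3, 6, 7, 14, 21, 42.
Each divisor d gives the pair (d, 42/d):
(1, 42), (2, 21), (3, 14), (6, 7), (7, 6), (14, 3), (21, 2), (42, 1)

(1, 42), (2, 21), (3, 14), (6, 7), (7, 6), (14, 3), (21, 2), (42, 1)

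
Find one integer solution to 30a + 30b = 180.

Step 1: Check solvability.
gcd(30, 30) = 30
Since 30 divides 180, solutions exist.

Step 2: Apply extended Euclidean algorithm to find gcd.
We find integers such that 30*x0 + 30*y0 = 30

Step 3: Scale the particular solution.
Multiply by 180/30 = 6:
a = 0, b = 6

Step 4: Verify.
30*(0) + 30*(6) = 180 = 180 ✓

a = 0, b = 6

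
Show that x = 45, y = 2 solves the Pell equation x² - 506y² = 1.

Compute x² = 45² = 2025
Compute 506y² = 506·2² = 506·4 = 2024
x² - 506y² = 2025 - 2024 = 1
Since this equals 1, (45, 2) is a solution.

Yes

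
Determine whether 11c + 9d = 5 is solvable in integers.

Step 1: Compute gcd(11, 9).
gcd(11, 9) = 1

Step 2: Check divisibility.
Does 1 divide 5? 5 = 1 x 5, so yes.

By the theorem on linear Diophantine equations, 11c + 9d = 5 has integer solutions if and only if gcd(11, 9) divides 5. Since 1 | 5, solutions exist.

Yes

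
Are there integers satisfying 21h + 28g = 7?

Step 1: Compute gcd(21, 28).
gcd(21, 28) = 7

Step 2: Check divisibility.
Does 7 divide 7? 7 = 7 x 1, so yes.

By the theorem on linear Diophantine equations, 21h + 28g = 7 has integer solutions if and only if gcd(21, 28) divides 7. Since 7 | 7, solutions exist.

Yes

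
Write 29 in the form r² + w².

We need to find integers r, w > 0 such that r² + w² = 29.
Trying r = 2: w² = 29 - 2² = 29 - 4 = 25
w = 5
Check: 2² + 5² = 4 + 25 = 29 ✓

29 = 2² + 5²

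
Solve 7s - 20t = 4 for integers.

Step 1: Check solvability.
gcd(7, 20) = 1
Since 1 divides 4, solutions exist.

Step 2: Apply extended Euclidean algorithm to find gcd.
We find integers such that 7*x0 + 20*y0 = 1

Step 3: Scale the particular solution.
Multiply by 4/1 = 4:
s = 12, t = 4

Step 4: Verify.
7*(12) - 20*(4) = 4 = 4 ✓

s = 12, t = 4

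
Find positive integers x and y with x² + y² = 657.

We need to find integers x, y > 0 such that x² + y² = 657.
Trying x = 9: y² = 657 - 9² = 657 - 81 = 576
y = 24
Check: 9² + 24² = 81 + 576 = 657 ✓

657 = 9² + 24²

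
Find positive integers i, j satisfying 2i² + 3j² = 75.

Try small values of i and check whether (75 - 2i²)/3 is a perfect square.
i = 6: 2·6² = 72, so 3j² = 75 - 72 = 3, giving j² = 1, j = 1.
Check: 2·6² + 3·1² = 72 + 3 = 75 ✓

i = 6, j = 1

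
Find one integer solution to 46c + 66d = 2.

Step 1: Check solvability.
gcd(46, 66) = 2
Since 2 divides 2, solutions exist.

Step 2: Apply extended Euclidean algorithm to find gcd.
We find integers such that 46*x0 + 66*y0 = 2

Step 3: Scale the particular solution.
Multiply by 2/2 = 1:
c = -10, d = 7

Step 4: Verify.
46*(-10) + 66*(7) = 2 = 2 ✓

c = -10, d = 7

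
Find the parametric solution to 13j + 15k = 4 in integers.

Step 1: Compute gcd(13, 15) = 1.
Since 1 divides 4, solutions exist.

Step 2: Find a particular solution using extended Euclidean algorithm.
We get j₀ = 28, k₀ = -24.
Check: 13*28 + 15*-24 = 4 = 4 ✓

Step 3: Write the general solution.
j = 28 + (15/1)t = 28 + 15t
k = -24 - (13/1)t = -24 - 13t
for any integer t.

j = 28 + 15t, k = -24 - 13t for integer t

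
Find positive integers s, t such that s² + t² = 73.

Search for s with 73 - s² a perfect square.
s = 3: 73 - 3² = 73 - 9 = 64 = 8² ✓
So s = 3, t = 8.

s = 3, t = 8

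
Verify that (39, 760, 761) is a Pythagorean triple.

Compute a² + b² = 39² + 760² = 1521 + 577600 = 579121
Compute c² = 761² = 579121
Since 579121 = 579121, confirmed.

Yes, it is a Pythagorean triple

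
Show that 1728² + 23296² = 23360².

Compute a² + b² = 1728² + 23296² = 2985984 + 542703616 = 545689600
Compute c² = 23360² = 545689600
Since 545689600 = 545689600, confirmed.

Yes, it is a Pythagorean triple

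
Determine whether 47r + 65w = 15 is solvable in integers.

Step 1: Compute gcd(47, 65).
gcd(47, 65) = 1

Step 2: Check divisibility.
Does 1 divide 15? 15 = 1 x 15, so yes.

By the theorem on linear Diophantine equations, 47r + 65w = 15 has integer solutions if and only if gcd(47, 65) divides 15. Since 1 | 15, solutions exist.

Yes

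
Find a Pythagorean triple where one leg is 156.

We need the other leg and hypotenuse such that 156² + x² = c².
Take x = 667, c = 685: 156² + 667² = 24336 + 444889 = 469225 = 685² ✓
Triple: (667, 156, 685)

(667, 156, 685)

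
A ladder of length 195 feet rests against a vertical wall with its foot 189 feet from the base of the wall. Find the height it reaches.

The ladder, wall, and ground form a right triangle with hypotenuse 195 and one leg 189.
By the Pythagorean theorem: h² = 195² - 189² = 38025 - 35721 = 2304
h = √2304 = 48 feet

48 feet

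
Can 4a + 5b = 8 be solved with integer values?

Step 1: Compute gcd(4, 5).
gcd(4, 5) = 1

Step 2: Check divisibility.
Does 1 divide 8? 8 = 1 x 8, so yes.

By the theorem on linear Diophantine equations, 4a + 5b = 8 has integer solutions if and only if gcd(4, 5) divides 8. Since 1 | 8, solutions exist.

Yes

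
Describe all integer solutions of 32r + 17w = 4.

Step 1: Compute gcd(32, 17) = 1.
Since 1 divides 4, solutions exist.

Step 2: Find a particular solution using extended Euclidean algorithm.
We get r₀ = 32, w₀ = -60.
Check: 32*32 + 17*-60 = 4 = 4 ✓

Step 3: Write the general solution.
r = 32 + (17/1)t = 32 + 17t
w = -60 - (32/1)t = -60 - 32t
for any integer t.

r = 32 + 17t, w = -60 - 32t for integer t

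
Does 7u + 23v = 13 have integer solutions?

Step 1: Compute gcd(7, 23).
gcd(7, 23) = 1

Step 2: Check divisibility.
Does 1 divide 13? 13 = 1 x 13, so yes.

By the theorem on linear Diophantine equations, 7u + 23v = 13 has integer solutions if and only if gcd(7, 23) divides 13. Since 1 | 13, solutions exist.

Yes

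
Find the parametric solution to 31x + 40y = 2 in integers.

Step 1: Compute gcd(31, 40) = 1.
Since 1 divides 2, solutions exist.

Step 2: Find a particular solution using extended Euclidean algorithm.
We get x₀ = -18, y₀ = 14.
Check: 31*-18 + 40*14 = 2 = 2 ✓

Step 3: Write the general solution.
x = -18 + (40/1)t = -18 + 40t
y = 14 - (31/1)t = 14 - 31t
for any integer t.

x = -18 + 40t, y = 14 - 31t for integer t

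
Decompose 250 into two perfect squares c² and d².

We need to find integers c, d > 0 such that c² + d² = 250.
Trying c = 5: d² = 250 - 5² = 250 - 25 = 225
d = 15
Check: 5² + 15² = 25 + 225 = 250 ✓

250 = 5² + 15²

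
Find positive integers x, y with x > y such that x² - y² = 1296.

Factor: x² - y² = (x+y)(x-y) = 1296.
We need two factors of 1296 with the same parity.
Use x+y = 648 and x-y = 2 (product 648·2 = 1296).
Adding: 2x = 650, so x = 325.
Subtracting: 2y = 646, so y = 323.
Check: 325² - 323² = 105625 - 104329 = 1296 ✓

x = 325, y = 323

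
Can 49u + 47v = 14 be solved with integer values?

Step 1: Compute gcd(49, 47).
gcd(49, 47) = 1

Step 2: Check divisibility.
Does 1 divide 14? 14 = 1 x 14, so yes.

By the theorem on linear Diophantine equations, 49u + 47v = 14 has integer solutions if and only if gcd(49, 47) divides 14. Since 1 | 14, solutions exist.

Yes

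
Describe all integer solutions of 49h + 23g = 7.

Step 1: Compute gcd(49, 23) = 1.
Since 1 divides 7, solutions exist.

Step 2: Find a particular solution using extended Euclidean algorithm.
We get h₀ = 56, g₀ = -119.
Check: 49*56 + 23*-119 = 7 = 7 ✓

Step 3: Write the general solution.
h = 56 + (23/1)t = 56 + 23t
g = -119 - (49/1)t = -119 - 49t
for any integer t.

h = 56 + 23t, g = -119 - 49t for integer t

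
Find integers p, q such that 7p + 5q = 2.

Step 1: Check solvability.
gcd(7, 5) = 1
Since 1 divides 2, solutions exist.

Step 2: Apply extended Euclidean algorithm to find gcd.
We find integers such that 7*x0 + 5*y0 = 1

Step 3: Scale the particular solution.
Multiply by 2/1 = 2:
p = -4, q = 6

Step 4: Verify.
7*(-4) + 5*(6) = 2 = 2 ✓

p = -4, q = 6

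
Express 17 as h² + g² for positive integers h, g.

We need to find integers h, g > 0 such that h² + g² = 17.
Trying h = 1: g² = 17 - 1² = 17 - 1 = 16
g = 4
Check: 1² + 4² = 1 + 16 = 17 ✓

17 = 1² + 4²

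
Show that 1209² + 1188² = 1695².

Compute a² + b² = 1209² + 1188² = 1461681 + 1411344 = 2873025
Compute c² = 1695² = 2873025
Since 2873025 = 2873025, confirmed.

Yes, it is a Pythagorean triple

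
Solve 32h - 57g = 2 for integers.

Step 1: Check solvability.
gcd(32, 57) = 1
Since 1 divides 2, solutions exist.

Step 2: Apply extended Euclidean algorithm to find gcd.
We find integers such that 32*x0 + 57*y0 = 1

Step 3: Scale the particular solution.
Multiply by 2/1 = 2:
h = -32, g = -18

Step 4: Verify.
32*(-32) - 57*(-18) = 2 = 2 ✓

h = -32, g = -18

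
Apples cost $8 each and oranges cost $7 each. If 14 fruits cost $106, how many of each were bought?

Let a = apples, o = oranges.
a + o = 14
8a + 7o = 106
Substitute o = 14 - a:
8a + 7(14 - a) = 106
(8 - 7)a = 106 - 98
1a = 8
a = 8, o = 14 - 8 = 6

Apples: 8, Oranges: 6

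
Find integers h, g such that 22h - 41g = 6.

Step 1: Check solvability.
gcd(22, 41) = 1
Since 1 divides 6, solutions exist.

Step 2: Apply extended Euclidean algorithm to find gcd.
We find integers such that 22*x0 + 41*y0 = 1

Step 3: Scale the particular solution.
Multiply by 6/1 = 6:
h = -78, g = -42

Step 4: Verify.
22*(-78) - 41*(-42) = 6 = 6 ✓

h = -78, g = -42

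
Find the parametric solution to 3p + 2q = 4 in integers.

Step 1: Compute gcd(3, 2) = 1.
Since 1 divides 4, solutions exist.

Step 2: Find a particular solution using extended Euclidean algorithm.
We get p₀ = 4, q₀ = -4.
Check: 3*4 + 2*-4 = 4 = 4 ✓

Step 3: Write the general solution.
p = 4 + (2/1)t = 4 + 2t
q = -4 - (3/1)t = -4 - 3t
for any integer t.

p = 4 + 2t, q = -4 - 3t for integer t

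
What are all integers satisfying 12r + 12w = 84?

Step 1: Compute gcd(12, 12) = 12.
Since 12 divides 84, solutions exist.

Step 2: Find a particular solution using extended Euclidean algorithm.
We get r₀ = 0, w₀ = 7.
Check: 12*0 + 12*7 = 84 = 84 ✓

Step 3: Write the general solution.
r = 0 + (12/12)t = 0 + 1t
w = 7 - (12/12)t = 7 - 1t
for any integer t.

r = 0 + 1t, w = 7 - 1t for integer t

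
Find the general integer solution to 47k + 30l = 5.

Step 1: Compute gcd(47, 30) = 1.
Since 1 divides 5, solutions exist.

Step 2: Find a particular solution using extended Euclidean algorithm.
We get k₀ = -35, l₀ = 55.
Check: 47*-35 + 30*55 = 5 = 5 ✓

Step 3: Write the general solution.
k = -35 + (30/1)t = -35 + 30t
l = 55 - (47/1)t = 55 - 47t
for any integer t.

k = -35 + 30t, l = 55 - 47t for integer t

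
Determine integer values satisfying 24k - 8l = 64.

Step 1: Check solvability.
gcd(24, 8) = 8
Since 8 divides 64, solutions exist.

Step 2: Apply extended Euclidean algorithm to find gcd.
We find integers such that 24*x0 + 8*y0 = 8

Step 3: Scale the particular solution.
Multiply by 64/8 = 8:
k = 0, l = -8

Step 4: Verify.
24*(0) - 8*(-8) = 64 = 64 ✓

k = 0, l = -8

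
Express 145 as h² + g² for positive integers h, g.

We need to find integers h, g > 0 such that h² + g² = 145.
Trying h = 1: g² = 145 - 1² = 145 - 1 = 144
g = 12
Check: 1² + 12² = 1 + 144 = 145 ✓

145 = 1² + 12²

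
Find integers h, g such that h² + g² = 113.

We need to find integers h, g > 0 such that h² + g² = 113.
Trying h = 7: g² = 113 - 7² = 113 - 49 = 64
g = 8
Check: 7² + 8² = 49 + 64 = 113 ✓

113 = 7² + 8²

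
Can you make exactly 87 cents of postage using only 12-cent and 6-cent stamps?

We need non-negative x, y with 12x + 6y = 87.
gcd(12, 6) = 6, and 6 does not divide 87.
No integer solutions exist, so certainly no non-negative ones.

No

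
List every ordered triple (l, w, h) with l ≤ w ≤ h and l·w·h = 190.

Iterate l from 1 to ⌊190^(1/3)⌋. For each l dividing 190, iterate w ≥ l with w dividing 190/l, and set h = 190/(l·w).
Triples found (5): (1×1×190), (1×2×95), (1×5×38), (1×10×19), (2×5×19)

(1×1×190), (1×2×95), (1×5×38), (1×10×19), (2×5×19)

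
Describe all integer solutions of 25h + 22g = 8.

Step 1: Compute gcd(25, 22) = 1.
Since 1 divides 8, solutions exist.

Step 2: Find a particular solution using extended Euclidean algorithm.
We get h₀ = -56, g₀ = 64.
Check: 25*-56 + 22*64 = 8 = 8 ✓

Step 3: Write the general solution.
h = -56 + (22/1)t = -56 + 22t
g = 64 - (25/1)t = 64 - 25t
for any integer t.

h = -56 + 22t, g = 64 - 25t for integer t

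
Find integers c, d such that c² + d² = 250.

We need to find integers c, d > 0 such that c² + d² = 250.
Trying c = 5: d² = 250 - 5² = 250 - 25 = 225
d = 15
Check: 5² + 15² = 25 + 225 = 250 ✓

250 = 5² + 15²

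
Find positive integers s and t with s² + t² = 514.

We need to find integers s, t > 0 such that s² + t² = 514.
Trying s = 15: t² = 514 - 15² = 514 - 225 = 289
t = 17
Check: 15² + 17² = 225 + 289 = 514 ✓

514 = 15² + 17²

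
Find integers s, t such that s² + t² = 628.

We need to find integers s, t > 0 such that s² + t² = 628.
Trying s = 12: t² = 628 - 12² = 628 - 144 = 484
t = 22
Check: 12² + 22² = 144 + 484 = 628 ✓

628 = 12² + 22²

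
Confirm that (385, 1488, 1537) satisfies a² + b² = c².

Compute a² + b² = 385² + 1488² = 148225 + 2214144 = 2362369
Compute c² = 1537² = 2362369
Since 2362369 = 2362369, confirmed.

Yes, it is a Pythagorean triple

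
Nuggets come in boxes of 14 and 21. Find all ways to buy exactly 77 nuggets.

We need non-negative integers (x, y) with 14x + 21y = 77.
For each x in 0..5, check if 77 - 14x is a non-negative multiple of 21.
x = 1: 21y = 63, y = 3 ✓
x = 4: 21y = 21, y = 1 ✓

(1 boxes of 14, 3 boxes of 21), (4 boxes of 14, 1 boxes of 21)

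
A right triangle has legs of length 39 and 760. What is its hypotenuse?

c² = a² + b² = 39² + 760² = 1521 + 577600 = 579121
c = 761

761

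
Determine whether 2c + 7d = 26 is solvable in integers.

Step 1: Compute gcd(2, 7).
gcd(2, 7) = 1

Step 2: Check divisibility.
Does 1 divide 26? 26 = 1 x 26, so yes.

By the theorem on linear Diophantine equations, 2c + 7d = 26 has integer solutions if and only if gcd(2, 7) divides 26. Since 1 | 26, solutions exist.

Yes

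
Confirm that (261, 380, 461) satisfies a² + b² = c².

Compute a² + b² = 261² + 380² = 68121 + 144400 = 212521
Compute c² = 461² = 212521
Since 212521 = 212521, confirmed.

Yes, it is a Pythagorean triple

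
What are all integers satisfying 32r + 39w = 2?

Step 1: Compute gcd(32, 39) = 1.
Since 1 divides 2, solutions exist.

Step 2: Find a particular solution using extended Euclidean algorithm.
We get r₀ = 22, w₀ = -18.
Check: 32*22 + 39*-18 = 2 = 2 ✓

Step 3: Write the general solution.
r = 22 + (39/1)t = 22 + 39t
w = -18 - (32/1)t = -18 - 32t
for any integer t.

r = 22 + 39t, w = -18 - 32t for integer t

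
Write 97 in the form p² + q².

We need to find integers p, q > 0 such that p² + q² = 97.
Trying p = 4: q² = 97 - 4² = 97 - 16 = 81
q = 9
Check: 4² + 9² = 16 + 81 = 97 ✓

97 = 4² + 9²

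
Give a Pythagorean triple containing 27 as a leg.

We need the other leg and hypotenuse such that 27² + x² = c².
Take x = 364, c = 365: 27² + 364² = 729 + 132496 = 133225 = 365² ✓
Triple: (27, 364, 365)

(27, 364, 365)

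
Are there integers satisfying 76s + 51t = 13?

Step 1: Compute gcd(76, 51).
gcd(76, 51) = 1

Step 2: Check divisibility.
Does 1 divide 13? 13 = 1 x 13, so yes.

By the theorem on linear Diophantine equations, 76s + 51t = 13 has integer solutions if and only if gcd(76, 51) divides 13. Since 1 | 13, solutions exist.

Yes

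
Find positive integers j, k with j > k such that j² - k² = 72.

Factor: j² - k² = (j+k)(j-k) = 72.
We need two factors of 72 with the same parity.
Use j+k = 36 and j-k = 2 (product 36·2 = 72).
Adding: 2j = 38, so j = 19.
Subtracting: 2k = 34, so k = 17.
Check: 19² - 17² = 361 - 289 = 72 ✓

j = 19, k = 17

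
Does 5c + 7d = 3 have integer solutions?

Step 1: Compute gcd(5, 7).
gcd(5, 7) = 1

Step 2: Check divisibility.
Does 1 divide 3? 3 = 1 x 3, so yes.

By the theorem on linear Diophantine equations, 5c + 7d = 3 has integer solutions if and only if gcd(5, 7) divides 3. Since 1 | 3, solutions exist.

Yes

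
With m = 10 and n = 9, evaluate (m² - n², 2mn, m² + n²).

a = m² - n² = 100 - 81 = 19
b = 2mn = 2·10·9 = 180
c = m² + n² = 100 + 81 = 181
Verify: 19² + 180² = 361 + 32400 = 32761 = 181² ✓

(19, 180, 181)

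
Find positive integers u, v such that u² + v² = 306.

Search for u with 306 - u² a perfect square.
u = 9: 306 - 9² = 306 - 81 = 225 = 15² ✓
So u = 9, v = 15.

u = 9, v = 15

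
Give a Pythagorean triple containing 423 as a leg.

We need the other leg and hypotenuse such that 423² + x² = c².
Take x = 1064, c = 1145: 423² + 1064² = 178929 + 1132096 = 1311025 = 1145² ✓
Triple: (423, 1064, 1145)

(423, 1064, 1145)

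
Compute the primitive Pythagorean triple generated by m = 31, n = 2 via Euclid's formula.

a = m² - n² = 961 - 4 = 957
b = 2mn = 2·31·2 = 124
c = m² + n² = 961 + 4 = 965
Verify: 957² + 124² = 915849 + 15376 = 931225 = 965² ✓

(957, 124, 965)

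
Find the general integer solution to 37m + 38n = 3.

Step 1: Compute gcd(37, 38) = 1.
Since 1 divides 3, solutions exist.

Step 2: Find a particular solution using extended Euclidean algorithm.
We get m₀ = -3, n₀ = 3.
Check: 37*-3 + 38*3 = 3 = 3 ✓

Step 3: Write the general solution.
m = -3 + (38/1)t = -3 + 38t
n = 3 - (37/1)t = 3 - 37t
for any integer t.

m = -3 + 38t, n = 3 - 37t for integer t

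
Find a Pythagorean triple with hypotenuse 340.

We need a² + b² = 340² = 115600.
Trying: 308² + 144² = 94864 + 20736 = 115600 ✓

(308, 144, 340)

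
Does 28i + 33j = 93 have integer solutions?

Step 1: Compute gcd(28, 33).
gcd(28, 33) = 1

Step 2: Check divisibility.
Does 1 divide 93? 93 = 1 x 93, so yes.

By the theorem on linear Diophantine equations, 28i + 33j = 93 has integer solutions if and only if gcd(28, 33) divides 93. Since 1 | 93, solutions exist.

Yes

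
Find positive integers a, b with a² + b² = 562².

We need a² + b² = 562² = 315844.
Trying: 462² + 320² = 213444 + 102400 = 315844 ✓

(462, 320, 562)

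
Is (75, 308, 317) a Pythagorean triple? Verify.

Compute a² + b² = 75² + 308² = 5625 + 94864 = 100489
Compute c² = 317² = 100489
Since 100489 = 100489, confirmed.

Yes, it is a Pythagorean triple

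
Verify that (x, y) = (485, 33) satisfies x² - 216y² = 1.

Compute x² = 485² = 235225
Compute 216y² = 216·33² = 216·1089 = 235224
x² - 216y² = 235225 - 235224 = 1
Since this equals 1, (485, 33) is a solution.

Yes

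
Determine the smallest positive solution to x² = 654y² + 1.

We seek the smallest positive integers (x, y) with x² - 654y² = 1, i.e., x² = 654y² + 1.
Try successive y values:
y = 1: x² = 654·1² + 1 = 655, not a perfect square
y = 2: x² = 654·2² + 1 = 2617, not a perfect square
y = 3: x² = 654·3² + 1 = 5887, not a perfect square
... continuing the search (or via continued fractions) ...
y = 348634: x² = 654·348634² + 1 = 79490865535225, x = 8915765 ✓

Verify: 8915765² - 654·348634² = 79490865535225 - 79490865535224 = 1 ✓

x = 8915765, y = 348634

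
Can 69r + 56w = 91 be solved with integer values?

Step 1: Compute gcd(69, 56).
gcd(69, 56) = 1

Step 2: Check divisibility.
Does 1 divide 91? 91 = 1 x 91, so yes.

By the theorem on linear Diophantine equations, 69r + 56w = 91 has integer solutions if and only if gcd(69, 56) divides 91. Since 1 | 91, solutions exist.

Yes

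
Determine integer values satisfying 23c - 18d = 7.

Step 1: Check solvability.
gcd(23, 18) = 1
Since 1 divides 7, solutions exist.

Step 2: Apply extended Euclidean algorithm to find gcd.
We find integers such that 23*x0 + 18*y0 = 1

Step 3: Scale the particular solution.
Multiply by 7/1 = 7:
c = -49, d = -63

Step 4: Verify.
23*(-49) - 18*(-63) = 7 = 7 ✓

c = -49, d = -63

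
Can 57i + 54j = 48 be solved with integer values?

Step 1: Compute gcd(57, 54).
gcd(57, 54) = 3

Step 2: Check divisibility.
Does 3 divide 48? 48 = 3 x 16, so yes.

By the theorem on linear Diophantine equations, 57i + 54j = 48 has integer solutions if and only if gcd(57, 54) divides 48. Since 3 | 48, solutions exist.

Yes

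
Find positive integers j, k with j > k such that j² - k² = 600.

Factor: j² - k² = (j+k)(j-k) = 600.
We need two factors of 600 with the same parity.
Use j+k = 300 and j-k = 2 (product 300·2 = 600).
Adding: 2j = 302, so j = 151.
Subtracting: 2k = 298, so k = 149.
Check: 151² - 149² = 22801 - 22201 = 600 ✓

j = 151, k = 149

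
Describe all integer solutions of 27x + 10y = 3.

Step 1: Compute gcd(27, 10) = 1.
Since 1 divides 3, solutions exist.

Step 2: Find a particular solution using extended Euclidean algorithm.
We get x₀ = 9, y₀ = -24.
Check: 27*9 + 10*-24 = 3 = 3 ✓

Step 3: Write the general solution.
x = 9 + (10/1)t = 9 + 10t
y = -24 - (27/1)t = -24 - 27t
for any integer t.

x = 9 + 10t, y = -24 - 27t for integer t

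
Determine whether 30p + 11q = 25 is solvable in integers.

Step 1: Compute gcd(30, 11).
gcd(30, 11) = 1

Step 2: Check divisibility.
Does 1 divide 25? 25 = 1 x 25, so yes.

By the theorem on linear Diophantine equations, 30p + 11q = 25 has integer solutions if and only if gcd(30, 11) divides 25. Since 1 | 25, solutions exist.

Yes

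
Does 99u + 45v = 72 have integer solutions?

Step 1: Compute gcd(99, 45).
gcd(99, 45) = 9

Step 2: Check divisibility.
Does 9 divide 72? 72 = 9 x 8, so yes.

By the theorem on linear Diophantine equations, 99u + 45v = 72 has integer solutions if and only if gcd(99, 45) divides 72. Since 9 | 72, solutions exist.

Yes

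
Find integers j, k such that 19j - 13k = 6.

Step 1: Check solvability.
gcd(19, 13) = 1
Since 1 divides 6, solutions exist.

Step 2: Apply extended Euclidean algorithm to find gcd.
We find integers such that 19*x0 + 13*y0 = 1

Step 3: Scale the particular solution.
Multiply by 6/1 = 6:
j = -12, k = -18

Step 4: Verify.
19*(-12) - 13*(-18) = 6 = 6 ✓

j = -12, k = -18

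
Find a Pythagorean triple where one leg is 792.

We need the other leg and hypotenuse such that 792² + x² = c².
Take x = 806, c = 1130: 792² + 806² = 627264 + 649636 = 1276900 = 1130² ✓
Triple: (806, 792, 1130)

(806, 792, 1130)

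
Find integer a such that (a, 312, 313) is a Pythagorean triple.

a² = c² - b² = 313² - 312² = 97969 - 97344 = 625
a = sqrt(625) = 25

25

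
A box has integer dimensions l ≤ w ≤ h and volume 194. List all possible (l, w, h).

Iterate l from 1 to ⌊194^(1/3)⌋. For each l dividing 194, iterate w ≥ l with w dividing 194/l, and set h = 194/(l·w).
Triples found (2): (1×1×194), (1×2×97)

(1×1×194), (1×2×97)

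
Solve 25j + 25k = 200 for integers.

Step 1: Check solvability.
gcd(25, 25) = 25
Since 25 divides 200, solutions exist.

Step 2: Apply extended Euclidean algorithm to find gcd.
We find integers such that 25*x0 + 25*y0 = 25

Step 3: Scale the particular solution.
Multiply by 200/25 = 8:
j = 0, k = 8

Step 4: Verify.
25*(0) + 25*(8) = 200 = 200 ✓

j = 0, k = 8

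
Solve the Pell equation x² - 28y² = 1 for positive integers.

We seek the smallest positive integers (x, y) with x² - 28y² = 1, i.e., x² = 28y² + 1.
Try successive y values:
y = 1: x² = 28·1² + 1 = 29, not a perfect square
y = 2: x² = 28·2² + 1 = 113, not a perfect square
y = 3: x² = 28·3² + 1 = 253, not a perfect square
... continuing the search (or via continued fractions) ...
y = 24: x² = 28·24² + 1 = 16129, x = 127 ✓

Verify: 127² - 28·24² = 16129 - 16128 = 1 ✓

x = 127, y = 24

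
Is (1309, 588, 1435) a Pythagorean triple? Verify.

Compute a² + b² = 1309² + 588² = 1713481 + 345744 = 2059225
Compute c² = 1435² = 2059225
Since 2059225 = 2059225, confirmed.

Yes, it is a Pythagorean triple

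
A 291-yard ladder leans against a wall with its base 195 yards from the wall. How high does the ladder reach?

The ladder, wall, and ground form a right triangle with hypotenuse 291 and one leg 195.
By the Pythagorean theorem: h² = 291² - 195² = 84681 - 38025 = 46656
h = √46656 = 216 yards

216 yards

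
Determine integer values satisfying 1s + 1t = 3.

Step 1: Check solvability.
gcd(1, 1) = 1
Since 1 divides 3, solutions exist.

Step 2: Apply extended Euclidean algorithm to find gcd.
We find integers such that 1*x0 + 1*y0 = 1

Step 3: Scale the particular solution.
Multiply by 3/1 = 3:
s = 0, t = 3

Step 4: Verify.
1*(0) + 1*(3) = 3 = 3 ✓

s = 0, t = 3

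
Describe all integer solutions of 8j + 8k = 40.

Step 1: Compute gcd(8, 8) = 8.
Since 8 divides 40, solutions exist.

Step 2: Find a particular solution using extended Euclidean algorithm.
We get j₀ = 0, k₀ = 5.
Check: 8*0 + 8*5 = 40 = 40 ✓

Step 3: Write the general solution.
j = 0 + (8/8)t = 0 + 1t
k = 5 - (8/8)t = 5 - 1t
for any integer t.

j = 0 + 1t, k = 5 - 1t for integer t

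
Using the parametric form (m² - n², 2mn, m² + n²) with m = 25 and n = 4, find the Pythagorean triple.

a = m² - n² = 25² - 4² = 625 - 16 = 609
b = 2mn = 2·25·4 = 200
c = m² + n² = 625 + 16 = 641
Verify: 609² + 200² = 370881 + 40000 = 410881 = 641² ✓

(609, 200, 641)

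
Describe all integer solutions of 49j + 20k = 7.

Step 1: Compute gcd(49, 20) = 1.
Since 1 divides 7, solutions exist.

Step 2: Find a particular solution using extended Euclidean algorithm.
We get j₀ = 63, k₀ = -154.
Check: 49*63 + 20*-154 = 7 = 7 ✓

Step 3: Write the general solution.
j = 63 + (20/1)t = 63 + 20t
k = -154 - (49/1)t = -154 - 49t
for any integer t.

j = 63 + 20t, k = -154 - 49t for integer t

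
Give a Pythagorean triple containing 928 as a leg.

We need the other leg and hypotenuse such that 928² + x² = c².
Take x = 1554, c = 1810: 928² + 1554² = 861184 + 2414916 = 3276100 = 1810² ✓
Triple: (1554, 928, 1810)

(1554, 928, 1810)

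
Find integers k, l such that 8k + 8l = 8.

Step 1: Check solvability.
gcd(8, 8) = 8
Since 8 divides 8, solutions exist.

Step 2: Apply extended Euclidean algorithm to find gcd.
We find integers such that 8*x0 + 8*y0 = 8

Step 3: Scale the particular solution.
Multiply by 8/8 = 1:
k = 0, l = 1

Step 4: Verify.
8*(0) + 8*(1) = 8 = 8 ✓

k = 0, l = 1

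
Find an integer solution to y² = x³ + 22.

Try small integer x values and check whether x³ + 22 is a perfect square.
x = 3: x³ + 22 = 3³ + 22 = 27 + 22 = 49
Is 49 a perfect square? 7² = 49 ✓
So (x, y) = (3, -7) is a solution.

x = 3, y = -7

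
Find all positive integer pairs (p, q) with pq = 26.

The positive divisors of 26 are: 1, 2, 13, 26.
Each divisor d gives the pair (d, 26/d):
(1, 26), (2, 13), (13, 2), (26, 1)

(1, 26), (2, 13), (13, 2), (26, 1)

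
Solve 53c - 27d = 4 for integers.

Step 1: Check solvability.
gcd(53, 27) = 1
Since 1 divides 4, solutions exist.

Step 2: Apply extended Euclidean algorithm to find gcd.
We find integers such that 53*x0 + 27*y0 = 1

Step 3: Scale the particular solution.
Multiply by 4/1 = 4:
c = -4, d = -8

Step 4: Verify.
53*(-4) - 27*(-8) = 4 = 4 ✓

c = -4, d = -8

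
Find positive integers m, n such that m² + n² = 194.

Search for m with 194 - m² a perfect square.
m = 5: 194 - 5² = 194 - 25 = 169 = 13² ✓
So m = 5, n = 13.

m = 5, n = 13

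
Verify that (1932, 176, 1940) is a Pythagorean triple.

Compute a² + b²:
1932² + 176² = 3732624 + 30976 = 3763600
Compute c²:
1940² = 3763600
Since 3763600 = 3763600, it is a Pythagorean triple.

Yes, it is a Pythagorean triple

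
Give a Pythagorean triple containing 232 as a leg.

We need the other leg and hypotenuse such that 232² + x² = c².
Take x = 825, c = 857: 232² + 825² = 53824 + 680625 = 734449 = 857² ✓
Triple: (825, 232, 857)

(825, 232, 857)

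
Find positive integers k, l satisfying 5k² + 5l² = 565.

Try small values of k and check whether (565 - 5k²)/5 is a perfect square.
k = 7: 5·7² = 245, so 5l² = 565 - 245 = 320, giving l² = 64, l = 8.
Check: 5·7² + 5·8² = 245 + 320 = 565 ✓

k = 7, l = 8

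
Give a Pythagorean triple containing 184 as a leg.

We need the other leg and hypotenuse such that 184² + x² = c².
Take x = 1050, c = 1066: 184² + 1050² = 33856 + 1102500 = 1136356 = 1066² ✓
Triple: (1050, 184, 1066)

(1050, 184, 1066)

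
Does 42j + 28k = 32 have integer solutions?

Step 1: Compute gcd(42, 28).
gcd(42, 28) = 14

Step 2: Check divisibility.
Does 14 divide 32? 32 = 14 x 2 + 4, so no.

By the theorem on linear Diophantine equations, 42j + 28k = 32 has integer solutions if and only if gcd(42, 28) divides 32. Since 14 does not divide 32, no solutions exist.

No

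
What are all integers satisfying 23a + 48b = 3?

Step 1: Compute gcd(23, 48) = 1.
Since 1 divides 3, solutions exist.

Step 2: Find a particular solution using extended Euclidean algorithm.
We get a₀ = 69, b₀ = -33.
Check: 23*69 + 48*-33 = 3 = 3 ✓

Step 3: Write the general solution.
a = 69 + (48/1)t = 69 + 48t
b = -33 - (23/1)t = -33 - 23t
for any integer t.

a = 69 + 48t, b = -33 - 23t for integer t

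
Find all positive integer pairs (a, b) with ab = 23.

The positive divisors of 23 are: 1, 23.
Each divisor d gives the pair (d, 23/d):
(1, 23), (23, 1)

(1, 23), (23, 1)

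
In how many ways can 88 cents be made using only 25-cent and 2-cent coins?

We need non-negative integers (x, y) with 25x + 2y = 88.
For each x from 0 to 3, check if (88 - 25x) is a non-negative multiple of 2.
Solutions (x, y): (0,44), (2,19)
Count: 2

2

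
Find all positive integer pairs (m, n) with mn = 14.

The positive divisors of 14 are: 1, 2, 7, 14.
Each divisor d gives the pair (d, 14/d):
(1, 14), (2, 7), (7, 2), (14, 1)

(1, 14), (2, 7), (7, 2), (14, 1)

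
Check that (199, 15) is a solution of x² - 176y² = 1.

Compute x² = 199² = 39601
Compute 176y² = 176·15² = 176·225 = 39600
x² - 176y² = 39601 - 39600 = 1
Since this equals 1, (199, 15) is a solution.

Yes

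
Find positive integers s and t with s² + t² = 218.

We need to find integers s, t > 0 such that s² + t² = 218.
Trying s = 7: t² = 218 - 7² = 218 - 49 = 169
t = 13
Check: 7² + 13² = 49 + 169 = 218 ✓

218 = 7² + 13²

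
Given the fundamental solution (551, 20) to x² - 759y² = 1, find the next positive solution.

Solutions to x² - Dy² = 1 are generated by powers of (x₀ + y₀√D).
The next solution satisfies x₁ + y₁√759 = (x₀ + y₀√759)², giving:
x₁ = x₀² + 759y₀² = 551² + 759·20² = 303601 + 303600 = 607201
y₁ = 2x₀y₀ = 2·551·20 = 22040

Verify: 607201² - 759·22040² = 368693054401 - 368693054400 = 1 ✓

x = 607201, y = 22040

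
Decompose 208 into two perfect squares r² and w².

We need to find integers r, w > 0 such that r² + w² = 208.
Trying r = 8: w² = 208 - 8² = 208 - 64 = 144
w = 12
Check: 8² + 12² = 64 + 144 = 208 ✓

208 = 8² + 12²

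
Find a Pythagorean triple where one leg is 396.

We need the other leg and hypotenuse such that 396² + x² = c².
Take x = 255, c = 471: 396² + 255² = 156816 + 65025 = 221841 = 471² ✓
Triple: (255, 396, 471)

(255, 396, 471)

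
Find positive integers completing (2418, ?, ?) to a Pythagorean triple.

We need the other leg and hypotenuse such that 2418² + x² = c².
Take x = 2376, c = 3390: 2418² + 2376² = 5846724 + 5645376 = 11492100 = 3390² ✓
Triple: (2418, 2376, 3390)

(2418, 2376, 3390)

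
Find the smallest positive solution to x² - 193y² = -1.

We need x² = 193y² - 1. Try successive y:
y = 1: x² = 193·1² - 1 = 192, not a perfect square
y = 2: x² = 193·2² - 1 = 771, not a perfect square
y = 3: x² = 193·3² - 1 = 1736, not a perfect square
...
y = 126985: x² = 193·126985² - 1 = 3112161713424 = 1764132² ✓
Check: 1764132² - 193·126985² = 3112161713424 - 3112161713425 = -1 ✓

x = 1764132, y = 126985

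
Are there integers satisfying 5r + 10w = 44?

Step 1: Compute gcd(5, 10).
gcd(5, 10) = 5

Step 2: Check divisibility.
Does 5 divide 44? 44 = 5 x 8 + 4, so no.

By the theorem on linear Diophantine equations, 5r + 10w = 44 has integer solutions if and only if gcd(5, 10) divides 44. Since 5 does not divide 44, no solutions exist.

No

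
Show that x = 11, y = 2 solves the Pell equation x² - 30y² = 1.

Compute x² = 11² = 121
Compute 30y² = 30·2² = 30·4 = 120
x² - 30y² = 121 - 120 = 1
Since this equals 1, (11, 2) is a solution.

Yes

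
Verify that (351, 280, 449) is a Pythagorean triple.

Compute a² + b² = 351² + 280² = 123201 + 78400 = 201601
Compute c² = 449² = 201601
Since 201601 = 201601, confirmed.

Yes, it is a Pythagorean triple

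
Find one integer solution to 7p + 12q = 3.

Step 1: Check solvability.
gcd(7, 12) = 1
Since 1 divides 3, solutions exist.

Step 2: Apply extended Euclidean algorithm to find gcd.
We find integers such that 7*x0 + 12*y0 = 1

Step 3: Scale the particular solution.
Multiply by 3/1 = 3:
p = -15, q = 9

Step 4: Verify.
7*(-15) + 12*(9) = 3 = 3 ✓

p = -15, q = 9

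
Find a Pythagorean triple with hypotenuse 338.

We need a² + b² = 338² = 114244.
Trying: 238² + 240² = 56644 + 57600 = 114244 ✓

(238, 240, 338)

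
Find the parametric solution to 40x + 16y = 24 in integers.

Step 1: Compute gcd(40, 16) = 8.
Since 8 divides 24, solutions exist.

Step 2: Find a particular solution using extended Euclidean algorithm.
We get x₀ = 3, y₀ = -6.
Check: 40*3 + 16*-6 = 24 = 24 ✓

Step 3: Write the general solution.
x = 3 + (16/8)t = 3 + 2t
y = -6 - (40/8)t = -6 - 5t
for any integer t.

x = 3 + 2t, y = -6 - 5t for integer t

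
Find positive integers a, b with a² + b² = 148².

We need a² + b² = 148² = 21904.
Trying: 140² + 48² = 19600 + 2304 = 21904 ✓

(140, 48, 148)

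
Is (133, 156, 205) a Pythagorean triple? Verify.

Compute a² + b² = 133² + 156² = 17689 + 24336 = 42025
Compute c² = 205² = 42025
Since 42025 = 42025, confirmed.

Yes, it is a Pythagorean triple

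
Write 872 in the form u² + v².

We need to find integers u, v > 0 such that u² + v² = 872.
Trying u = 14: v² = 872 - 14² = 872 - 196 = 676
v = 26
Check: 14² + 26² = 196 + 676 = 872 ✓

872 = 14² + 26²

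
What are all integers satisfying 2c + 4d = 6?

Step 1: Compute gcd(2, 4) = 2.
Since 2 divides 6, solutions exist.

Step 2: Find a particular solution using extended Euclidean algorithm.
We get c₀ = 3, d₀ = 0.
Check: 2*3 + 4*0 = 6 = 6 ✓

Step 3: Write the general solution.
c = 3 + (4/2)t = 3 + 2t
d = 0 - (2/2)t = 0 - 1t
for any integer t.

c = 3 + 2t, d = 0 - 1t for integer t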